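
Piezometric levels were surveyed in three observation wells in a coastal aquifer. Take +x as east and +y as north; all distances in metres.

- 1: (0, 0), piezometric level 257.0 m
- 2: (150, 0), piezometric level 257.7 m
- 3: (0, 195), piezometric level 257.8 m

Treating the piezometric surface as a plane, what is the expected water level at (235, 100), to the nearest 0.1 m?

∂h/∂x = (257.7 − 257.0) / (150 − 0) = +0.004667
∂h/∂y = (257.8 − 257.0) / (195 − 0) = +0.004103
h(235, 100) = 257.0 + (+0.004667)·(235) + (+0.004103)·(100) = 257.0 +1.097 +0.410 = 258.507 m.

258.5 m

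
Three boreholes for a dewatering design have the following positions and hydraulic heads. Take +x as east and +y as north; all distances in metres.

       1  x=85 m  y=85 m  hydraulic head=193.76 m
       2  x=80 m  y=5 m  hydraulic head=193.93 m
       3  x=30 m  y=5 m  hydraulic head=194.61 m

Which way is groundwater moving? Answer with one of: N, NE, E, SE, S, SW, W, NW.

E

Differences from 1: to 2 (Δx, Δy, Δh) = (-5, -80, +0.17); to 3 = (-55, -80, +0.85).
Solve a·Δx + b·Δy = Δh: det = (-5)·(-80) − (-55)·(-80) = -4000.
∂h/∂x = [(+0.17)·(-80) − (+0.85)·(-80)] / -4000 = -0.01360
∂h/∂y = [(-5)·(+0.85) − (-55)·(+0.17)] / -4000 = -0.001275
Flow = −∇h = (+0.01360 east, +0.001275 north), which points east.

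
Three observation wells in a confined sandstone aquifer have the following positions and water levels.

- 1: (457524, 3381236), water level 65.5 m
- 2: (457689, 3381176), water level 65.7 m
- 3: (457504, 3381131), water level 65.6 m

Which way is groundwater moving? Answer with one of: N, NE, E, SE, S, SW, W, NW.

NW

Differences from 1: to 2 (Δx, Δy, Δh) = (165, -60, +0.2); to 3 = (-20, -105, +0.1).
Solve a·Δx + b·Δy = Δh: det = 165·(-105) − (-20)·(-60) = -18525.
∂h/∂x = [(+0.2)·(-105) − (+0.1)·(-60)] / -18525 = +0.0008097
∂h/∂y = [165·(+0.1) − (-20)·(+0.2)] / -18525 = -0.001107
Flow = −∇h = (-0.0008097 east, +0.001107 north), which points northwest.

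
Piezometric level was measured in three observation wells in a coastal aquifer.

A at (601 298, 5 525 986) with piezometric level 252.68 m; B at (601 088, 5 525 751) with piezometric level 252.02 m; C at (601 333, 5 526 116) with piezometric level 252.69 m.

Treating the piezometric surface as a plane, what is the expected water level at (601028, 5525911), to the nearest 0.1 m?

With h = a·x + b·y + c and A as origin, the differences give:
  (-210)·a + (-235)·b = -0.66
  35·a + 130·b = +0.01
Eliminate b (×130 and ×(-235), subtract): -19075·a = -83.450 → a = ∂h/∂x = +0.004375
Back-substitute: b = ∂h/∂y = -0.001101.
h(601028, 5525911) = 252.68 + (+0.004375)·(-270) + (-0.001101)·(-75) = 252.68 -1.181 +0.083 = 251.581 m.

251.6 m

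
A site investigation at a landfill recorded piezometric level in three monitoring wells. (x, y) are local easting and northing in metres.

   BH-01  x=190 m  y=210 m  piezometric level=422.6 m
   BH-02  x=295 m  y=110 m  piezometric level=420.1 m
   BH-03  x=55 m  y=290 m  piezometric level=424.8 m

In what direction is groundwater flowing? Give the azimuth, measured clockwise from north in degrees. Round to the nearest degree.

169°

With h = a·x + b·y + c and BH-01 as origin, the differences give:
  105·a + (-100)·b = -2.5
  (-135)·a + 80·b = +2.2
Eliminate b (×80 and ×(-100), subtract): -5100·a = 20.00 → a = ∂h/∂x = -0.003922
Back-substitute: b = ∂h/∂y = +0.02088.
Flow direction (−∇h) has components (+0.003922 E, -0.02088 N).
Azimuth = atan2(E, N) = atan2(+0.003922, -0.02088) = 169.4° ≈ 169°.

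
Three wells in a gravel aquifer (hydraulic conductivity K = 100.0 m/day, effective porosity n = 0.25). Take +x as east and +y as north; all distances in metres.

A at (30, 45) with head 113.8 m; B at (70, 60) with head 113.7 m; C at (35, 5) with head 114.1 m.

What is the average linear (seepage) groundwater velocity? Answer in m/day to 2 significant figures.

Taking A as reference: B−A = (40, 15, -0.1); C−A = (5, -40, +0.3).
Determinant of the coordinate differences = 40·(-40) − 5·15 = -1675.
∂h/∂x = [(-0.1)·(-40) − (+0.3)·15] / -1675 = +0.0002985
∂h/∂y = [40·(+0.3) − 5·(-0.1)] / -1675 = -0.007463
|∇h| = √(0.0002985² + -0.007463²) = 0.007469
Seepage velocity v = K·i/n = 100.0 × 0.007469 / 0.25 = 2.988 m/day.

3.0 m/day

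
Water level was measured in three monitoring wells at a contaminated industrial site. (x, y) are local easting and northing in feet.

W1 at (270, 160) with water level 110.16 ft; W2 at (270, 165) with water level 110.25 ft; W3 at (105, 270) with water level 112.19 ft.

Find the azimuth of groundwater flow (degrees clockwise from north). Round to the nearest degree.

Three-point gradient (reference W1): Δ to W2 = (0, 5, +0.09), Δ to W3 = (-165, 110, +2.03).
∂h/∂x = -0.0003030, ∂h/∂y = +0.01800 (det = 825).
Flow direction (−∇h) has components (+0.0003030 E, -0.01800 N).
Azimuth = atan2(E, N) = atan2(+0.0003030, -0.01800) = 179.0° ≈ 179°.

179°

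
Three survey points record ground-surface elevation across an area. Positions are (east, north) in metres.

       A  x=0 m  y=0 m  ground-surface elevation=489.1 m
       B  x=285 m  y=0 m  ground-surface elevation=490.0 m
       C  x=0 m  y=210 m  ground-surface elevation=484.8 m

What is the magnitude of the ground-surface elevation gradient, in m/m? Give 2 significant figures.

0.021 m/m

∂z/∂x = (490.0 − 489.1) / (285 − 0) = +0.003158
∂z/∂y = (484.8 − 489.1) / (210 − 0) = -0.02048
|∇f| = √(0.003158² + -0.02048²) = 0.02072 m/m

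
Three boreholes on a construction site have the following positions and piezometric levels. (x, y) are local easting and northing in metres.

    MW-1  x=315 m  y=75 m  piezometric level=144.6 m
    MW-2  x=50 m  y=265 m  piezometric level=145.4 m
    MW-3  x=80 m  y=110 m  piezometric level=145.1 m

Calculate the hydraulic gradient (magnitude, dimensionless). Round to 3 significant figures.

Differences from MW-1: to MW-2 (Δx, Δy, Δh) = (-265, 190, +0.8); to MW-3 = (-235, 35, +0.5).
Determinant of the coordinate differences = (-265)·35 − (-235)·190 = 35375.
∂h/∂x = [(+0.8)·35 − (+0.5)·190] / 35375 = -0.001894
∂h/∂y = [(-265)·(+0.5) − (-235)·(+0.8)] / 35375 = +0.001569
|∇h| = √(-0.001894² + 0.001569²) = 0.002459

0.00246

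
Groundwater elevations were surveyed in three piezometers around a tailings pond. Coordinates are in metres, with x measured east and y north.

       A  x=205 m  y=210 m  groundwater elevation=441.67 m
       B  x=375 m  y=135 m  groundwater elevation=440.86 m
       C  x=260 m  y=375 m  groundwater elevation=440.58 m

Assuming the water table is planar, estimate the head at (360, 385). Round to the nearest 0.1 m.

Three-point gradient (reference A): Δ to B = (170, -75, -0.81), Δ to C = (55, 165, -1.09).
∂h/∂x = -0.006695, ∂h/∂y = -0.004375 (det = 32175).
h(360, 385) = 441.67 + (-0.006695)·(155) + (-0.004375)·(175) = 441.67 -1.038 -0.766 = 439.867 m.

439.9 m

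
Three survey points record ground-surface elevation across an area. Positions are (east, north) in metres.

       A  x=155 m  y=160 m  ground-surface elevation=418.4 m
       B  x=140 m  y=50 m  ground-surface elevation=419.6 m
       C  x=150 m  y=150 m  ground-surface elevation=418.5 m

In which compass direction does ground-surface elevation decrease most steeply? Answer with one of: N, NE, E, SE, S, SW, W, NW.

N

With z = a·x + b·y + c and A as origin, the differences give:
  (-15)·a + (-110)·b = +1.2
  (-5)·a + (-10)·b = +0.1
Eliminate b (×(-10) and ×(-110), subtract): -400·a = -1.00 → a = ∂z/∂x = +0.002500
Back-substitute: b = ∂z/∂y = -0.01125.
Steepest decrease is along −∇f = (-0.002500 E, +0.01125 N) → north.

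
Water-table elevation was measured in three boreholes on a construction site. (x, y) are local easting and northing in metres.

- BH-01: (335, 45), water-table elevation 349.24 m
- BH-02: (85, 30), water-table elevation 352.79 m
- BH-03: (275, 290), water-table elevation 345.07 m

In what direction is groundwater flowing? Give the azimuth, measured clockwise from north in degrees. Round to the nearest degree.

033°

With h = a·x + b·y + c and BH-01 as origin, the differences give:
  (-250)·a + (-15)·b = +3.55
  (-60)·a + 245·b = -4.17
Eliminate b (×245 and ×(-15), subtract): -62150·a = 807.200 → a = ∂h/∂x = -0.01299
Back-substitute: b = ∂h/∂y = -0.02020.
Flow direction (−∇h) has components (+0.01299 E, +0.02020 N).
Azimuth = atan2(E, N) = atan2(+0.01299, +0.02020) = 32.7° ≈ 033°.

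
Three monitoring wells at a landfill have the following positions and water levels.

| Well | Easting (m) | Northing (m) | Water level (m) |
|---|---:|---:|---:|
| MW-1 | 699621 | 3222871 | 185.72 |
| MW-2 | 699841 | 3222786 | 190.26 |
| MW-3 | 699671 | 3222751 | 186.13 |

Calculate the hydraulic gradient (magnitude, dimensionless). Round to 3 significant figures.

0.0238

Taking MW-1 as reference: MW-2−MW-1 = (220, -85, +4.54); MW-3−MW-1 = (50, -120, +0.41).
Solve a·Δx + b·Δy = Δh: det = 220·(-120) − 50·(-85) = -22150.
∂h/∂x = [(+4.54)·(-120) − (+0.41)·(-85)] / -22150 = +0.02302
∂h/∂y = [220·(+0.41) − 50·(+4.54)] / -22150 = +0.006176
|∇h| = √(0.02302² + 0.006176²) = 0.02383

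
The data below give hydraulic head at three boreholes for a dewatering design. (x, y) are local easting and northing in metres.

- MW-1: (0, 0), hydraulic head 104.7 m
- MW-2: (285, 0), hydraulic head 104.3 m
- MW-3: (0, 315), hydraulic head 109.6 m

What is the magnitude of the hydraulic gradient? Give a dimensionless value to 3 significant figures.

0.0156

∂h/∂x = (104.3 − 104.7) / (285 − 0) = -0.001404
∂h/∂y = (109.6 − 104.7) / (315 − 0) = +0.01556
|∇h| = √(-0.001404² + 0.01556²) = 0.01562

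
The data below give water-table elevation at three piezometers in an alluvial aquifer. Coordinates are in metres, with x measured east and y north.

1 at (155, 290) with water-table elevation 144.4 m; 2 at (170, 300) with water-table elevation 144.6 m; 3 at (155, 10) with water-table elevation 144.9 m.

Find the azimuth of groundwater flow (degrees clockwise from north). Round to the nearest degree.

277°

With h = a·x + b·y + c and 1 as origin, the differences give:
  15·a + 10·b = +0.2
  0·a + (-280)·b = +0.5
Eliminate b (×(-280) and ×10, subtract): -4200·a = -61.00 → a = ∂h/∂x = +0.01452
Back-substitute: b = ∂h/∂y = -0.001786.
Flow direction (−∇h) has components (-0.01452 E, +0.001786 N).
Azimuth = atan2(E, N) = atan2(-0.01452, +0.001786) = 277.0° ≈ 277°.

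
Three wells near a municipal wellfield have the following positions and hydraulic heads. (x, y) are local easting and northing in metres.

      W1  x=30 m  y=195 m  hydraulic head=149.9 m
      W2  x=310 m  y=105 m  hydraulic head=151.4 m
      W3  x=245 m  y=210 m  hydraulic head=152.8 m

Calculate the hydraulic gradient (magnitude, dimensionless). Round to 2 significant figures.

Taking W1 as reference: W2−W1 = (280, -90, +1.5); W3−W1 = (215, 15, +2.9).
Determinant of the coordinate differences = 280·15 − 215·(-90) = 23550.
∂h/∂x = [(+1.5)·15 − (+2.9)·(-90)] / 23550 = +0.01204
∂h/∂y = [280·(+2.9) − 215·(+1.5)] / 23550 = +0.02079
|∇h| = √(0.01204² + 0.02079²) = 0.02402

0.024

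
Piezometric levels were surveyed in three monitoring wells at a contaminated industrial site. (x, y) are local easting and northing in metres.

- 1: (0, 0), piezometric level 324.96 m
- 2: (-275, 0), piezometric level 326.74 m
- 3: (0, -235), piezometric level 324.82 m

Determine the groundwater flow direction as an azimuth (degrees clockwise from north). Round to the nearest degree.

095°

∂h/∂x = (326.74 − 324.96) / (-275 − 0) = -0.006473
∂h/∂y = (324.82 − 324.96) / (-235 − 0) = +0.0005957
Flow direction (−∇h) has components (+0.006473 E, -0.0005957 N).
Azimuth = atan2(E, N) = atan2(+0.006473, -0.0005957) = 95.3° ≈ 095°.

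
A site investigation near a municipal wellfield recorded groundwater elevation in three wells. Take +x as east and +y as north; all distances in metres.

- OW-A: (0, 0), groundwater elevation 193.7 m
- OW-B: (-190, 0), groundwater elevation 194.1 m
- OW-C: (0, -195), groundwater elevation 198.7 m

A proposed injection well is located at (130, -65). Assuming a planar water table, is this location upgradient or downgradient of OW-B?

∂h/∂x = (194.1 − 193.7) / (-190 − 0) = -0.002105
∂h/∂y = (198.7 − 193.7) / (-195 − 0) = -0.02564
Head at (130, -65) = 193.7 + (-0.002105)·(130) + (-0.02564)·(-65) = 195.09 m.
That is higher than the 194.1 m at OW-B, so the point is upgradient.

upgradient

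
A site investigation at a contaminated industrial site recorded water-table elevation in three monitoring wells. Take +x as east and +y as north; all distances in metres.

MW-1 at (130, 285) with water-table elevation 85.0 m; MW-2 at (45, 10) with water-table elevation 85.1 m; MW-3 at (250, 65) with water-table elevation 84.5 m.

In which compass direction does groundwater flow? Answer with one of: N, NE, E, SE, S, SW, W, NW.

Three-point gradient (reference MW-1): Δ to MW-2 = (-85, -275, +0.1), Δ to MW-3 = (120, -220, -0.5).
∂h/∂x = -0.003085, ∂h/∂y = +0.0005899 (det = 51700).
Flow = −∇h = (+0.003085 east, -0.0005899 north), which points east.

E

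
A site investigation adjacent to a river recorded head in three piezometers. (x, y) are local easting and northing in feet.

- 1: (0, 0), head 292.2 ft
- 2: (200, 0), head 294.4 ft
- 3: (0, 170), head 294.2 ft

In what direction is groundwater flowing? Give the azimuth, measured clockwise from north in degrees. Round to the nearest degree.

∂h/∂x = (294.4 − 292.2) / (200 − 0) = +0.01100
∂h/∂y = (294.2 − 292.2) / (170 − 0) = +0.01176
Flow direction (−∇h) has components (-0.01100 E, -0.01176 N).
Azimuth = atan2(E, N) = atan2(-0.01100, -0.01176) = 223.1° ≈ 223°.

223°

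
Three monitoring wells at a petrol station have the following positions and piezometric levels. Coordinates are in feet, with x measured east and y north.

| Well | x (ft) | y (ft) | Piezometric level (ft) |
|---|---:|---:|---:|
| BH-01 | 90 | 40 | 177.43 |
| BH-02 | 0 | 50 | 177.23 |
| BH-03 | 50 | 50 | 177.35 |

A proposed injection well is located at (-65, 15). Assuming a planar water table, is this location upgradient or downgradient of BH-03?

downgradient

Taking BH-01 as reference: BH-02−BH-01 = (-90, 10, -0.20); BH-03−BH-01 = (-40, 10, -0.08).
Solve a·Δx + b·Δy = Δh: det = (-90)·10 − (-40)·10 = -500.
∂h/∂x = [(-0.20)·10 − (-0.08)·10] / -500 = +0.002400
∂h/∂y = [(-90)·(-0.08) − (-40)·(-0.20)] / -500 = +0.001600
Head at (-65, 15) = 177.43 + (+0.002400)·(-155) + (+0.001600)·(-25) = 177.02 ft.
That is lower than the 177.35 ft at BH-03, so the point is downgradient.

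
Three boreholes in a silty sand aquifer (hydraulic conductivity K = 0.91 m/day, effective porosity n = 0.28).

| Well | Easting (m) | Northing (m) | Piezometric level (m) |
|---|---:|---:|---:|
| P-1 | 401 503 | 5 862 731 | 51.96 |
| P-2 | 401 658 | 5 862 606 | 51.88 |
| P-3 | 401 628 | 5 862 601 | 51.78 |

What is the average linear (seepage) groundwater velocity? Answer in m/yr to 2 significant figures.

Taking P-1 as reference: P-2−P-1 = (155, -125, -0.08); P-3−P-1 = (125, -130, -0.18).
Determinant of the coordinate differences = 155·(-130) − 125·(-125) = -4525.
∂h/∂x = [(-0.08)·(-130) − (-0.18)·(-125)] / -4525 = +0.002674
∂h/∂y = [155·(-0.18) − 125·(-0.08)] / -4525 = +0.003956
|∇h| = √(0.002674² + 0.003956²) = 0.004775
Seepage velocity v = K·i/n = 0.91 × 0.004775 / 0.28 = 0.01552 m/day = 5.669 m/yr.

5.7 m/yr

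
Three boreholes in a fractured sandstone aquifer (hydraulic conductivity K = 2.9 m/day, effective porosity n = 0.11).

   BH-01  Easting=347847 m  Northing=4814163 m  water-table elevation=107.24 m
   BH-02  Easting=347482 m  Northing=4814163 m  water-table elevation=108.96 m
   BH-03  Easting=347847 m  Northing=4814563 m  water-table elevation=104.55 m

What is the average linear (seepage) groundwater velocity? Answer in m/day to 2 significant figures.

0.22 m/day

∂h/∂x = (108.96 − 107.24) / (347482 − 347847) = -0.004712
∂h/∂y = (104.55 − 107.24) / (4814563 − 4814163) = -0.006725
|∇h| = √(-0.004712² + -0.006725²) = 0.008211
Seepage velocity v = K·i/n = 2.9 × 0.008211 / 0.11 = 0.2165 m/day.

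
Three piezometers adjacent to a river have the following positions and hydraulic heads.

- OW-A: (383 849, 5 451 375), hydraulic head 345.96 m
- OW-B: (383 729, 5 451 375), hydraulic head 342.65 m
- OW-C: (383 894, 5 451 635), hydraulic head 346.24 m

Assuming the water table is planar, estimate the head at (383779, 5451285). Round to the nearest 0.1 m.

With h = a·x + b·y + c and OW-A as origin, the differences give:
  (-120)·a + 0·b = -3.31
  45·a + 260·b = +0.28
Eliminate b (×260 and ×0, subtract): -31200·a = -860.600 → a = ∂h/∂x = +0.02758
Back-substitute: b = ∂h/∂y = -0.003697.
h(383779, 5451285) = 345.96 + (+0.02758)·(-70) + (-0.003697)·(-90) = 345.96 -1.931 +0.333 = 344.362 m.

344.4 m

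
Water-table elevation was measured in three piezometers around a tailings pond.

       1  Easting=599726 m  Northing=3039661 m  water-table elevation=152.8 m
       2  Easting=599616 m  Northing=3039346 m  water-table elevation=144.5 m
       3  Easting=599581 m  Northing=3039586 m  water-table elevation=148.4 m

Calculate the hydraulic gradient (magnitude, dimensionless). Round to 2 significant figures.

0.028

Differences from 1: to 2 (Δx, Δy, Δh) = (-110, -315, -8.3); to 3 = (-145, -75, -4.4).
Solve a·Δx + b·Δy = Δh: det = (-110)·(-75) − (-145)·(-315) = -37425.
∂h/∂x = [(-8.3)·(-75) − (-4.4)·(-315)] / -37425 = +0.02040
∂h/∂y = [(-110)·(-4.4) − (-145)·(-8.3)] / -37425 = +0.01923
|∇h| = √(0.02040² + 0.01923²) = 0.02803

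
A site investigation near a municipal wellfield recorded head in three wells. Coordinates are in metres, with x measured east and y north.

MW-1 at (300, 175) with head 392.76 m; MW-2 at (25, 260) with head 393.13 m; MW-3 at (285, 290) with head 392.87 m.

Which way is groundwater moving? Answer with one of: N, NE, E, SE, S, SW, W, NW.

With h = a·x + b·y + c and MW-1 as origin, the differences give:
  (-275)·a + 85·b = +0.37
  (-15)·a + 115·b = +0.11
Eliminate b (×115 and ×85, subtract): -30350·a = 33.200 → a = ∂h/∂x = -0.001094
Back-substitute: b = ∂h/∂y = +0.0008138.
Flow = −∇h = (+0.001094 east, -0.0008138 north), which points southeast.

SE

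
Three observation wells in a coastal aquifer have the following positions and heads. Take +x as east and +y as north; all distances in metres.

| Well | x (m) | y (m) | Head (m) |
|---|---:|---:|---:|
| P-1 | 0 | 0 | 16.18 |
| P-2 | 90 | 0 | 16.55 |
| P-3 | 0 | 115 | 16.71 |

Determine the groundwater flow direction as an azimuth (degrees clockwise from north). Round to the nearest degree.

222°

∂h/∂x = (16.55 − 16.18) / (90 − 0) = +0.004111
∂h/∂y = (16.71 − 16.18) / (115 − 0) = +0.004609
Flow direction (−∇h) has components (-0.004111 E, -0.004609 N).
Azimuth = atan2(E, N) = atan2(-0.004111, -0.004609) = 221.7° ≈ 222°.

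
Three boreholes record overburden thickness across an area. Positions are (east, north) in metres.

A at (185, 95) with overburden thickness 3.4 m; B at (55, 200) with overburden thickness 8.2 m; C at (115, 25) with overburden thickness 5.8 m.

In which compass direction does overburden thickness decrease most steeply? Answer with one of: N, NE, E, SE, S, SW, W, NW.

With d = a·x + b·y + c and A as origin, the differences give:
  (-130)·a + 105·b = +4.8
  (-70)·a + (-70)·b = +2.4
Eliminate b (×(-70) and ×105, subtract): 16450·a = -588.00 → a = ∂d/∂x = -0.03574
Back-substitute: b = ∂d/∂y = +0.001459.
Steepest decrease is along −∇f = (+0.03574 E, -0.001459 N) → east.

E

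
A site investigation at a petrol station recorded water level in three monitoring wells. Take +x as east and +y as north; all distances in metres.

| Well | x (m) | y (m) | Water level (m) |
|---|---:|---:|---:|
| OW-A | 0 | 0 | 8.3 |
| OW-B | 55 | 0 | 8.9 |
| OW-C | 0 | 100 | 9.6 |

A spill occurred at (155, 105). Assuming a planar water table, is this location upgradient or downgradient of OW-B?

upgradient

∂h/∂x = (8.9 − 8.3) / (55 − 0) = +0.01091
∂h/∂y = (9.6 − 8.3) / (100 − 0) = +0.01300
Head at (155, 105) = 8.3 + (+0.01091)·(155) + (+0.01300)·(105) = 11.36 m.
That is higher than the 8.9 m at OW-B, so the point is upgradient.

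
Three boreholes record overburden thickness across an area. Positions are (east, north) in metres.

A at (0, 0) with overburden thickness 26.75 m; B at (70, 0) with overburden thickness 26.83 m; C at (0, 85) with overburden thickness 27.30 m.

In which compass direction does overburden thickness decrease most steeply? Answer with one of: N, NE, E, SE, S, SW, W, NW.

S

∂d/∂x = (26.83 − 26.75) / (70 − 0) = +0.001143
∂d/∂y = (27.30 − 26.75) / (85 − 0) = +0.006471
Steepest decrease is along −∇f = (-0.001143 E, -0.006471 N) → south.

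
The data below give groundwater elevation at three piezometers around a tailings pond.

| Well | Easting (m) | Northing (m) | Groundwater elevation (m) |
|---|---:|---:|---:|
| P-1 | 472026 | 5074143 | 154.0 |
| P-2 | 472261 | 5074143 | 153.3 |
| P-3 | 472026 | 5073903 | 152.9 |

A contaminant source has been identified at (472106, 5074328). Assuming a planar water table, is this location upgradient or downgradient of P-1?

upgradient

∂h/∂x = (153.3 − 154.0) / (472261 − 472026) = -0.002979
∂h/∂y = (152.9 − 154.0) / (5073903 − 5074143) = +0.004583
Head at (472106, 5074328) = 154.0 + (-0.002979)·(80) + (+0.004583)·(185) = 154.61 m.
That is higher than the 154.0 m at P-1, so the point is upgradient.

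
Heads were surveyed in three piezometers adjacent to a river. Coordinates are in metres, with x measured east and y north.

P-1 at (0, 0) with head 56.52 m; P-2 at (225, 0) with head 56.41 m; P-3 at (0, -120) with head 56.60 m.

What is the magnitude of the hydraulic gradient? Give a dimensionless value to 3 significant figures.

∂h/∂x = (56.41 − 56.52) / (225 − 0) = -0.0004889
∂h/∂y = (56.60 − 56.52) / (-120 − 0) = -0.0006667
|∇h| = √(-0.0004889² + -0.0006667²) = 0.0008267

0.000827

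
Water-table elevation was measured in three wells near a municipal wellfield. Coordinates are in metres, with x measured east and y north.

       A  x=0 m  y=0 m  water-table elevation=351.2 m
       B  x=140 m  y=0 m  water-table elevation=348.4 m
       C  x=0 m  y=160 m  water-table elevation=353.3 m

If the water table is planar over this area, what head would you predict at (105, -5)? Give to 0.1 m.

∂h/∂x = (348.4 − 351.2) / (140 − 0) = -0.02000
∂h/∂y = (353.3 − 351.2) / (160 − 0) = +0.01313
h(105, -5) = 351.2 + (-0.02000)·(105) + (+0.01313)·(-5) = 351.2 -2.100 -0.066 = 349.034 m.

349.0 m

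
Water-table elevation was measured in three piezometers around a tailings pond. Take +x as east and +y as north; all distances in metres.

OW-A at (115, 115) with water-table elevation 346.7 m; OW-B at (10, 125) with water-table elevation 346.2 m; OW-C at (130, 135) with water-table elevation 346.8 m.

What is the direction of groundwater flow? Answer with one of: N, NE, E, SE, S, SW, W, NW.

W

Three-point gradient (reference OW-A): Δ to OW-B = (-105, 10, -0.5), Δ to OW-C = (15, 20, +0.1).
∂h/∂x = +0.004889, ∂h/∂y = +0.001333 (det = -2250).
Flow = −∇h = (-0.004889 east, -0.001333 north), which points west.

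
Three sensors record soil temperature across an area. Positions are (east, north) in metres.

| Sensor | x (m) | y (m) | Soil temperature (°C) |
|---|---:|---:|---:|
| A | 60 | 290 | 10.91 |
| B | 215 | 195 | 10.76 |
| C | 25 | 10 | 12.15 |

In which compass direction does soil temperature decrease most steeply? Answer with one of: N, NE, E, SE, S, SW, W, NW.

NE

Differences from A: to B (Δx, Δy, Δh) = (155, -95, -0.15); to C = (-35, -280, +1.24).
Determinant of the coordinate differences = 155·(-280) − (-35)·(-95) = -46725.
∂T/∂x = [(-0.15)·(-280) − (+1.24)·(-95)] / -46725 = -0.003420
∂T/∂y = [155·(+1.24) − (-35)·(-0.15)] / -46725 = -0.004001
Steepest decrease is along −∇f = (+0.003420 E, +0.004001 N) → northeast.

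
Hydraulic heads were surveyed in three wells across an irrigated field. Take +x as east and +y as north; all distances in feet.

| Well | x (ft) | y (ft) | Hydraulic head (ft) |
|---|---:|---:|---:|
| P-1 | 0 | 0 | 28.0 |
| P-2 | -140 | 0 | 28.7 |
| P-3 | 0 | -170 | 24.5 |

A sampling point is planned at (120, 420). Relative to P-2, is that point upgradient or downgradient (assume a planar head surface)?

upgradient

∂h/∂x = (28.7 − 28.0) / (-140 − 0) = -0.005000
∂h/∂y = (24.5 − 28.0) / (-170 − 0) = +0.02059
Head at (120, 420) = 28.0 + (-0.005000)·(120) + (+0.02059)·(420) = 36.05 ft.
That is higher than the 28.7 ft at P-2, so the point is upgradient.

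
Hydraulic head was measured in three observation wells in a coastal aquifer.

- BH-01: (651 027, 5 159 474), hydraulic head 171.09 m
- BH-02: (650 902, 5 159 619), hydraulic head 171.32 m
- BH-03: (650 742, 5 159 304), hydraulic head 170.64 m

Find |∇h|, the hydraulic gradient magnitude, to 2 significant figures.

Taking BH-01 as reference: BH-02−BH-01 = (-125, 145, +0.23); BH-03−BH-01 = (-285, -170, -0.45).
Determinant of the coordinate differences = (-125)·(-170) − (-285)·145 = 62575.
∂h/∂x = [(+0.23)·(-170) − (-0.45)·145] / 62575 = +0.0004179
∂h/∂y = [(-125)·(-0.45) − (-285)·(+0.23)] / 62575 = +0.001946
|∇h| = √(0.0004179² + 0.001946²) = 0.00199

0.0020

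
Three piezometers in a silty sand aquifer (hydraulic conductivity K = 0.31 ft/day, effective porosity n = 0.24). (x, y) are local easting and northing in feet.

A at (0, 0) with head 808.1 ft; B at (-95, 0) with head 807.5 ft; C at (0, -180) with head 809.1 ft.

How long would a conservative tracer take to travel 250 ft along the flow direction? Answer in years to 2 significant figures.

∂h/∂x = (807.5 − 808.1) / (-95 − 0) = +0.006316
∂h/∂y = (809.1 − 808.1) / (-180 − 0) = -0.005556
|∇h| = √(0.006316² + -0.005556²) = 0.008412
Seepage velocity v = K·i/n = 0.31 × 0.008412 / 0.24 = 0.01087 ft/day.
t = 250 / 0.01087 = 2.3e+04 days = 63 years.

63 years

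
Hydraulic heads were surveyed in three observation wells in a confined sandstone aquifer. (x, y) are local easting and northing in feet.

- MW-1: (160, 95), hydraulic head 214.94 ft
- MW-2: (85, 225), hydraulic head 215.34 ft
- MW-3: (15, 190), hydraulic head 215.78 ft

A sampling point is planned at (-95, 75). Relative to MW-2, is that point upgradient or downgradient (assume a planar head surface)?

Differences from MW-1: to MW-2 (Δx, Δy, Δh) = (-75, 130, +0.40); to MW-3 = (-145, 95, +0.84).
Determinant of the coordinate differences = (-75)·95 − (-145)·130 = 11725.
∂h/∂x = [(+0.40)·95 − (+0.84)·130] / 11725 = -0.006072
∂h/∂y = [(-75)·(+0.84) − (-145)·(+0.40)] / 11725 = -0.0004264
Head at (-95, 75) = 214.94 + (-0.006072)·(-255) + (-0.0004264)·(-20) = 216.50 ft.
That is higher than the 215.34 ft at MW-2, so the point is upgradient.

upgradient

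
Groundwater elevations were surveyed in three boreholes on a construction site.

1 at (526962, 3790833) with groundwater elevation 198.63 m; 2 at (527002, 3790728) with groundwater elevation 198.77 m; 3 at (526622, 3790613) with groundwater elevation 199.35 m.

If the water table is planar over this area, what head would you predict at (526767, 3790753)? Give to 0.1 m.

199.0 m

With h = a·x + b·y + c and 1 as origin, the differences give:
  40·a + (-105)·b = +0.14
  (-340)·a + (-220)·b = +0.72
Eliminate b (×(-220) and ×(-105), subtract): -44500·a = 44.800 → a = ∂h/∂x = -0.001007
Back-substitute: b = ∂h/∂y = -0.001717.
h(526767, 3790753) = 198.63 + (-0.001007)·(-195) + (-0.001717)·(-80) = 198.63 +0.196 +0.137 = 198.964 m.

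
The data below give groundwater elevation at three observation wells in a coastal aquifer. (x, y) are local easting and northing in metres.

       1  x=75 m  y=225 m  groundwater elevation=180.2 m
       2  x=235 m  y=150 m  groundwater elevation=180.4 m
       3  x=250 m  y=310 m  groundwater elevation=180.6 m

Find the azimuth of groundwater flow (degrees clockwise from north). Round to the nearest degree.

Differences from 1: to 2 (Δx, Δy, Δh) = (160, -75, +0.2); to 3 = (175, 85, +0.4).
Solve a·Δx + b·Δy = Δh: det = 160·85 − 175·(-75) = 26725.
∂h/∂x = [(+0.2)·85 − (+0.4)·(-75)] / 26725 = +0.001759
∂h/∂y = [160·(+0.4) − 175·(+0.2)] / 26725 = +0.001085
Flow direction (−∇h) has components (-0.001759 E, -0.001085 N).
Azimuth = atan2(E, N) = atan2(-0.001759, -0.001085) = 238.3° ≈ 238°.

238°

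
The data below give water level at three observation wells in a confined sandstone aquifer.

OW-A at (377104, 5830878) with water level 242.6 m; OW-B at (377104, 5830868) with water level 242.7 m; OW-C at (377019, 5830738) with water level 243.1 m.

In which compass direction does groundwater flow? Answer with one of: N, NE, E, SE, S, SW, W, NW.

With h = a·x + b·y + c and OW-A as origin, the differences give:
  0·a + (-10)·b = +0.1
  (-85)·a + (-140)·b = +0.5
Eliminate b (×(-140) and ×(-10), subtract): -850·a = -9.00 → a = ∂h/∂x = +0.01059
Back-substitute: b = ∂h/∂y = -0.010000.
Flow = −∇h = (-0.01059 east, +0.010000 north), which points northwest.

NW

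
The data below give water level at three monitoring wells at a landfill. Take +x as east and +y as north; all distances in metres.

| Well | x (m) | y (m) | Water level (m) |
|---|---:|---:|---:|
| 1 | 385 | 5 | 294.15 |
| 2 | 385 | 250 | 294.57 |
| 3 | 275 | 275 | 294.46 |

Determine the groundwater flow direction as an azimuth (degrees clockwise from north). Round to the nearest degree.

Taking 1 as reference: 2−1 = (0, 245, +0.42); 3−1 = (-110, 270, +0.31).
Solve a·Δx + b·Δy = Δh: det = 0·270 − (-110)·245 = 26950.
∂h/∂x = [(+0.42)·270 − (+0.31)·245] / 26950 = +0.001390
∂h/∂y = [0·(+0.31) − (-110)·(+0.42)] / 26950 = +0.001714
Flow direction (−∇h) has components (-0.001390 E, -0.001714 N).
Azimuth = atan2(E, N) = atan2(-0.001390, -0.001714) = 219.0° ≈ 219°.

219°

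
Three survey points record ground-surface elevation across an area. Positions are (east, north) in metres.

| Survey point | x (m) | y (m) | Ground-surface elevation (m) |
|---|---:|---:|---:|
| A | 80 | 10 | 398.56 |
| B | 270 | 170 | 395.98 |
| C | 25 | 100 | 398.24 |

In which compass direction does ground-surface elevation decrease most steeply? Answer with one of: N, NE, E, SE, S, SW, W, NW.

Three-point gradient (reference A): Δ to B = (190, 160, -2.58), Δ to C = (-55, 90, -0.32).
∂z/∂x = -0.006988, ∂z/∂y = -0.007826 (det = 25900).
Steepest decrease is along −∇f = (+0.006988 E, +0.007826 N) → northeast.

NE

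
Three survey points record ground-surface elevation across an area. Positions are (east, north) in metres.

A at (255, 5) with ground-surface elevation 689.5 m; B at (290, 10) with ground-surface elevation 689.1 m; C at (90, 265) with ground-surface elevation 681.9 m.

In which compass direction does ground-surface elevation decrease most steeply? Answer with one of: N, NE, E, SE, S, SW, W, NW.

N

Differences from A: to B (Δx, Δy, Δh) = (35, 5, -0.4); to C = (-165, 260, -7.6).
Determinant of the coordinate differences = 35·260 − (-165)·5 = 9925.
∂z/∂x = [(-0.4)·260 − (-7.6)·5] / 9925 = -0.006650
∂z/∂y = [35·(-7.6) − (-165)·(-0.4)] / 9925 = -0.03345
Steepest decrease is along −∇f = (+0.006650 E, +0.03345 N) → north.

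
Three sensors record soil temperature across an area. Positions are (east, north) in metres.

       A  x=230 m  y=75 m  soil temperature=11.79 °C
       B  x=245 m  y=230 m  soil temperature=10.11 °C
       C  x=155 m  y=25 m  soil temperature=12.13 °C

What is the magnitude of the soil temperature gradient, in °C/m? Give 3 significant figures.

0.0115 °C/m

Differences from A: to B (Δx, Δy, Δh) = (15, 155, -1.68); to C = (-75, -50, +0.34).
Determinant of the coordinate differences = 15·(-50) − (-75)·155 = 10875.
∂T/∂x = [(-1.68)·(-50) − (+0.34)·155] / 10875 = +0.002878
∂T/∂y = [15·(+0.34) − (-75)·(-1.68)] / 10875 = -0.01112
|∇f| = √(0.002878² + -0.01112²) = 0.01149 °C/m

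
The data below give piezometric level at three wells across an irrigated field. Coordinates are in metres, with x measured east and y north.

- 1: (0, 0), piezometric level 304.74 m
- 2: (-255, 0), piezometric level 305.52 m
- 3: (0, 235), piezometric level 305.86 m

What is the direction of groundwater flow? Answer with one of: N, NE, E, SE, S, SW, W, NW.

SE

∂h/∂x = (305.52 − 304.74) / (-255 − 0) = -0.003059
∂h/∂y = (305.86 − 304.74) / (235 − 0) = +0.004766
Flow = −∇h = (+0.003059 east, -0.004766 north), which points southeast.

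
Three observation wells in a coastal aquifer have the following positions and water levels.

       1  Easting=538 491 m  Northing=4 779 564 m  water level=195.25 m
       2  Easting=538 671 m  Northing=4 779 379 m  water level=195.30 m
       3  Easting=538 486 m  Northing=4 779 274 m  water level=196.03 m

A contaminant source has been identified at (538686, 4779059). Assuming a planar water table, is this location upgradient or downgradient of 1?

upgradient

With h = a·x + b·y + c and 1 as origin, the differences give:
  180·a + (-185)·b = +0.05
  (-5)·a + (-290)·b = +0.78
Eliminate b (×(-290) and ×(-185), subtract): -53125·a = 129.800 → a = ∂h/∂x = -0.002443
Back-substitute: b = ∂h/∂y = -0.002648.
Head at (538686, 4779059) = 195.25 + (-0.002443)·(195) + (-0.002648)·(-505) = 196.11 m.
That is higher than the 195.25 m at 1, so the point is upgradient.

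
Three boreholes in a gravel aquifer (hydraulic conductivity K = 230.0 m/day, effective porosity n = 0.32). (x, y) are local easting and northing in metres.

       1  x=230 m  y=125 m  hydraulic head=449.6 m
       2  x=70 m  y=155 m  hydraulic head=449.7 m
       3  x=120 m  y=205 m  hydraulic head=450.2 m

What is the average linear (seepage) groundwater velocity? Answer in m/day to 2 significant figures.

With h = a·x + b·y + c and 1 as origin, the differences give:
  (-160)·a + 30·b = +0.1
  (-110)·a + 80·b = +0.6
Eliminate b (×80 and ×30, subtract): -9500·a = -10.00 → a = ∂h/∂x = +0.001053
Back-substitute: b = ∂h/∂y = +0.008947.
|∇h| = √(0.001053² + 0.008947²) = 0.009009
Seepage velocity v = K·i/n = 230.0 × 0.009009 / 0.32 = 6.475 m/day.

6.5 m/day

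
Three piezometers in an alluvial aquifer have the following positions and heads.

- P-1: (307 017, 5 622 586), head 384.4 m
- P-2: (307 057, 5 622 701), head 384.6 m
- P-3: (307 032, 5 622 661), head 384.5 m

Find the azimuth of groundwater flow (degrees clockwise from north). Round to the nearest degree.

Taking P-1 as reference: P-2−P-1 = (40, 115, +0.2); P-3−P-1 = (15, 75, +0.1).
Determinant of the coordinate differences = 40·75 − 15·115 = 1275.
∂h/∂x = [(+0.2)·75 − (+0.1)·115] / 1275 = +0.002745
∂h/∂y = [40·(+0.1) − 15·(+0.2)] / 1275 = +0.0007843
Flow direction (−∇h) has components (-0.002745 E, -0.0007843 N).
Azimuth = atan2(E, N) = atan2(-0.002745, -0.0007843) = 254.1° ≈ 254°.

254°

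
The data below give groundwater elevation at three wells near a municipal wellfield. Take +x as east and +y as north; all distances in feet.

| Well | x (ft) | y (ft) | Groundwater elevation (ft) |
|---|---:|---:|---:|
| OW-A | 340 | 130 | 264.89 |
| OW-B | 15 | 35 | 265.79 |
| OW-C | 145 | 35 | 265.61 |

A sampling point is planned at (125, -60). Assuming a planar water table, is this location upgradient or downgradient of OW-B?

With h = a·x + b·y + c and OW-A as origin, the differences give:
  (-325)·a + (-95)·b = +0.90
  (-195)·a + (-95)·b = +0.72
Eliminate b (×(-95) and ×(-95), subtract): 12350·a = -17.100 → a = ∂h/∂x = -0.001385
Back-substitute: b = ∂h/∂y = -0.004737.
Head at (125, -60) = 264.89 + (-0.001385)·(-215) + (-0.004737)·(-190) = 266.09 ft.
That is higher than the 265.79 ft at OW-B, so the point is upgradient.

upgradient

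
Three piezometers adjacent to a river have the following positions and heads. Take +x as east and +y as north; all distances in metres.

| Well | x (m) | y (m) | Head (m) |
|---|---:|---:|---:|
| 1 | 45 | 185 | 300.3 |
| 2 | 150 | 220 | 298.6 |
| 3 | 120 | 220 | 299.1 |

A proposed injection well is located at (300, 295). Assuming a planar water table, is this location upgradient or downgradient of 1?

downgradient

Differences from 1: to 2 (Δx, Δy, Δh) = (105, 35, -1.7); to 3 = (75, 35, -1.2).
Solve a·Δx + b·Δy = Δh: det = 105·35 − 75·35 = 1050.
∂h/∂x = [(-1.7)·35 − (-1.2)·35] / 1050 = -0.01667
∂h/∂y = [105·(-1.2) − 75·(-1.7)] / 1050 = +0.001429
Head at (300, 295) = 300.3 + (-0.01667)·(255) + (+0.001429)·(110) = 296.21 m.
That is lower than the 300.3 m at 1, so the point is downgradient.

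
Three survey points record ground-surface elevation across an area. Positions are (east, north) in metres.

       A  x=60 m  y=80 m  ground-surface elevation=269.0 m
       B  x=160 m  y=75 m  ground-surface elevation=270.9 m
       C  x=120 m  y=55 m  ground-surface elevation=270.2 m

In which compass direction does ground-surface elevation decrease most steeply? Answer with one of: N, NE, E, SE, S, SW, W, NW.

W

With z = a·x + b·y + c and A as origin, the differences give:
  100·a + (-5)·b = +1.9
  60·a + (-25)·b = +1.2
Eliminate b (×(-25) and ×(-5), subtract): -2200·a = -41.50 → a = ∂z/∂x = +0.01886
Back-substitute: b = ∂z/∂y = -0.002727.
Steepest decrease is along −∇f = (-0.01886 E, +0.002727 N) → west.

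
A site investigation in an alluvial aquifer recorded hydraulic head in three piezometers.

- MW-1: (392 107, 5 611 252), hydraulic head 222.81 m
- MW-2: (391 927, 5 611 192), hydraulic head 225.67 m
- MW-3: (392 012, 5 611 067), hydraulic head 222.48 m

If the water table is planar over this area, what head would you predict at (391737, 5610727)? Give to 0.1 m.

223.9 m

Three-point gradient (reference MW-1): Δ to MW-2 = (-180, -60, +2.86), Δ to MW-3 = (-95, -185, -0.33).
∂h/∂x = -0.01989, ∂h/∂y = +0.01200 (det = 27600).
h(391737, 5610727) = 222.81 + (-0.01989)·(-370) + (+0.01200)·(-525) = 222.81 +7.358 -6.298 = 223.870 m.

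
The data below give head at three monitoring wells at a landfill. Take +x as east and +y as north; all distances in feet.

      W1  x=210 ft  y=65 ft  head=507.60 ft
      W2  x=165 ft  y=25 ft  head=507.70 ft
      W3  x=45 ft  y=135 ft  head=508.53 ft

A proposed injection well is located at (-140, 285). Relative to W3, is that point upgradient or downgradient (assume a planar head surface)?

upgradient

With h = a·x + b·y + c and W1 as origin, the differences give:
  (-45)·a + (-40)·b = +0.10
  (-165)·a + 70·b = +0.93
Eliminate b (×70 and ×(-40), subtract): -9750·a = 44.200 → a = ∂h/∂x = -0.004533
Back-substitute: b = ∂h/∂y = +0.002600.
Head at (-140, 285) = 507.60 + (-0.004533)·(-350) + (+0.002600)·(220) = 509.76 ft.
That is higher than the 508.53 ft at W3, so the point is upgradient.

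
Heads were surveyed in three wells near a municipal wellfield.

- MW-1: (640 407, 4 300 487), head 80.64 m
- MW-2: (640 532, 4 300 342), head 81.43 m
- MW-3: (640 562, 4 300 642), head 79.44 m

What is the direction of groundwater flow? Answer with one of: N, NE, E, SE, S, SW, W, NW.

N

Three-point gradient (reference MW-1): Δ to MW-2 = (125, -145, +0.79), Δ to MW-3 = (155, 155, -1.20).
∂h/∂x = -0.001232, ∂h/∂y = -0.006510 (det = 41850).
Flow = −∇h = (+0.001232 east, +0.006510 north), which points north.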